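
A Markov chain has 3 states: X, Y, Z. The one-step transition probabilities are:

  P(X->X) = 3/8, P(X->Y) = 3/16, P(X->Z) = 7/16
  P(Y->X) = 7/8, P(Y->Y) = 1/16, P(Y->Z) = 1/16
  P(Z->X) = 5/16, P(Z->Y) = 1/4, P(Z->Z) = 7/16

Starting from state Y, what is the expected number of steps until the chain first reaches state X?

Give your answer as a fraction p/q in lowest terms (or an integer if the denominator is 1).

Answer: 160/131

Derivation:
Let h_i = expected steps to first reach X from state i.
Boundary: h_X = 0.
First-step equations for the other states:
  h_Y = 1 + 7/8*h_X + 1/16*h_Y + 1/16*h_Z
  h_Z = 1 + 5/16*h_X + 1/4*h_Y + 7/16*h_Z

Substituting h_X = 0 and rearranging gives the linear system (I - Q) h = 1:
  [15/16, -1/16] . (h_Y, h_Z) = 1
  [-1/4, 9/16] . (h_Y, h_Z) = 1

Solving yields:
  h_Y = 160/131
  h_Z = 304/131

Starting state is Y, so the expected hitting time is h_Y = 160/131.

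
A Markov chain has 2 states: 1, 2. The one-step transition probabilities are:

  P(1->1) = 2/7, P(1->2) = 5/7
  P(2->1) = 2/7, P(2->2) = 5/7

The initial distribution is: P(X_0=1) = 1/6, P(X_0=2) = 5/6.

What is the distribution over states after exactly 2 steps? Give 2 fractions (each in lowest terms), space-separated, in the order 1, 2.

Propagating the distribution step by step (d_{t+1} = d_t * P):
d_0 = (1=1/6, 2=5/6)
  d_1[1] = 1/6*2/7 + 5/6*2/7 = 2/7
  d_1[2] = 1/6*5/7 + 5/6*5/7 = 5/7
d_1 = (1=2/7, 2=5/7)
  d_2[1] = 2/7*2/7 + 5/7*2/7 = 2/7
  d_2[2] = 2/7*5/7 + 5/7*5/7 = 5/7
d_2 = (1=2/7, 2=5/7)

Answer: 2/7 5/7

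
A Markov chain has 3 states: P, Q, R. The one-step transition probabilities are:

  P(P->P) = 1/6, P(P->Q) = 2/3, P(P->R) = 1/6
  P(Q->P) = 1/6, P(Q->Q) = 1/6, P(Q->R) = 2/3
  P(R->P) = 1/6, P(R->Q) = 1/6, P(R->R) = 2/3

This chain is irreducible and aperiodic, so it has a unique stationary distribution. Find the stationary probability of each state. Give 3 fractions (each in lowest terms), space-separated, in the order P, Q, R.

Answer: 1/6 1/4 7/12

Derivation:
The stationary distribution satisfies pi = pi * P, i.e.:
  pi_P = 1/6*pi_P + 1/6*pi_Q + 1/6*pi_R
  pi_Q = 2/3*pi_P + 1/6*pi_Q + 1/6*pi_R
  pi_R = 1/6*pi_P + 2/3*pi_Q + 2/3*pi_R
with normalization: pi_P + pi_Q + pi_R = 1.

Using the first 2 balance equations plus normalization, the linear system A*pi = b is:
  [-5/6, 1/6, 1/6] . pi = 0
  [2/3, -5/6, 1/6] . pi = 0
  [1, 1, 1] . pi = 1

Solving yields:
  pi_P = 1/6
  pi_Q = 1/4
  pi_R = 7/12

Verification (pi * P):
  1/6*1/6 + 1/4*1/6 + 7/12*1/6 = 1/6 = pi_P  (ok)
  1/6*2/3 + 1/4*1/6 + 7/12*1/6 = 1/4 = pi_Q  (ok)
  1/6*1/6 + 1/4*2/3 + 7/12*2/3 = 7/12 = pi_R  (ok)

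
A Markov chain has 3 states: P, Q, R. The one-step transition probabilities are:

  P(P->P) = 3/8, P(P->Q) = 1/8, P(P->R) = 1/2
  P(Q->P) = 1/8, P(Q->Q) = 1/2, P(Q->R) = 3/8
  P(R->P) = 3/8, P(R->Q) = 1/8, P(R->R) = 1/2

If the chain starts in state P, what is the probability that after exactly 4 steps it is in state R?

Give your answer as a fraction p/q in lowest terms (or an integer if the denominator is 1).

Answer: 1951/4096

Derivation:
Computing P^4 by repeated multiplication:
P^1 =
  P: [3/8, 1/8, 1/2]
  Q: [1/8, 1/2, 3/8]
  R: [3/8, 1/8, 1/2]
P^2 =
  P: [11/32, 11/64, 31/64]
  Q: [1/4, 5/16, 7/16]
  R: [11/32, 11/64, 31/64]
P^3 =
  P: [85/256, 97/512, 245/512]
  Q: [19/64, 31/128, 59/128]
  R: [85/256, 97/512, 245/512]
P^4 =
  P: [671/2048, 803/4096, 1951/4096]
  Q: [161/512, 221/1024, 481/1024]
  R: [671/2048, 803/4096, 1951/4096]

(P^4)[P -> R] = 1951/4096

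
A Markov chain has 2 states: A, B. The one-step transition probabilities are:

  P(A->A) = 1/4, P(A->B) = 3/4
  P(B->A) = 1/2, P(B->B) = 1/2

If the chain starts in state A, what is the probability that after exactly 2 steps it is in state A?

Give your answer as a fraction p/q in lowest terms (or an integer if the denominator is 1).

Answer: 7/16

Derivation:
Computing P^2 by repeated multiplication:
P^1 =
  A: [1/4, 3/4]
  B: [1/2, 1/2]
P^2 =
  A: [7/16, 9/16]
  B: [3/8, 5/8]

(P^2)[A -> A] = 7/16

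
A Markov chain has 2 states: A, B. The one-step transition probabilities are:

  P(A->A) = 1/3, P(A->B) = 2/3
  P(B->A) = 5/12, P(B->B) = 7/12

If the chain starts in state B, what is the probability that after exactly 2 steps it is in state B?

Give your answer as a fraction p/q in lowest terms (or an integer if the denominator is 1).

Answer: 89/144

Derivation:
Computing P^2 by repeated multiplication:
P^1 =
  A: [1/3, 2/3]
  B: [5/12, 7/12]
P^2 =
  A: [7/18, 11/18]
  B: [55/144, 89/144]

(P^2)[B -> B] = 89/144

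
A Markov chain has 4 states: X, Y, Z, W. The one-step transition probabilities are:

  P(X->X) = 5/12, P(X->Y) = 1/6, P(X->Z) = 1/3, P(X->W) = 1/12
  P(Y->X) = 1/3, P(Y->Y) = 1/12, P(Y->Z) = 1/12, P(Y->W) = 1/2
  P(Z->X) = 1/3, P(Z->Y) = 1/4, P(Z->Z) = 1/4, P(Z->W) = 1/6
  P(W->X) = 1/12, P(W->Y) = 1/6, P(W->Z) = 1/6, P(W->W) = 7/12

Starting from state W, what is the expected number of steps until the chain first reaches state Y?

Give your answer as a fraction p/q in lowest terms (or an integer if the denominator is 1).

Let h_i = expected steps to first reach Y from state i.
Boundary: h_Y = 0.
First-step equations for the other states:
  h_X = 1 + 5/12*h_X + 1/6*h_Y + 1/3*h_Z + 1/12*h_W
  h_Z = 1 + 1/3*h_X + 1/4*h_Y + 1/4*h_Z + 1/6*h_W
  h_W = 1 + 1/12*h_X + 1/6*h_Y + 1/6*h_Z + 7/12*h_W

Substituting h_Y = 0 and rearranging gives the linear system (I - Q) h = 1:
  [7/12, -1/3, -1/12] . (h_X, h_Z, h_W) = 1
  [-1/3, 3/4, -1/6] . (h_X, h_Z, h_W) = 1
  [-1/12, -1/6, 5/12] . (h_X, h_Z, h_W) = 1

Solving yields:
  h_X = 480/91
  h_Z = 444/91
  h_W = 492/91

Starting state is W, so the expected hitting time is h_W = 492/91.

Answer: 492/91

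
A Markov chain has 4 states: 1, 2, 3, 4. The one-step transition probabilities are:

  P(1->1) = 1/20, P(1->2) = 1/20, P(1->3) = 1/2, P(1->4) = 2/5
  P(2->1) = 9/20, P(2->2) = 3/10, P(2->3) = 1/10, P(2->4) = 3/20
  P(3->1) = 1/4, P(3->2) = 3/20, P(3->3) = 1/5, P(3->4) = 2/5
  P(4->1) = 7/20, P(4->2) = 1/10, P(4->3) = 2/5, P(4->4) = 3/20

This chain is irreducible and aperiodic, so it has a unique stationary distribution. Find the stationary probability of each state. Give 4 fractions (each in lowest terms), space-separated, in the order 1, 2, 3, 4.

The stationary distribution satisfies pi = pi * P, i.e.:
  pi_1 = 1/20*pi_1 + 9/20*pi_2 + 1/4*pi_3 + 7/20*pi_4
  pi_2 = 1/20*pi_1 + 3/10*pi_2 + 3/20*pi_3 + 1/10*pi_4
  pi_3 = 1/2*pi_1 + 1/10*pi_2 + 1/5*pi_3 + 2/5*pi_4
  pi_4 = 2/5*pi_1 + 3/20*pi_2 + 2/5*pi_3 + 3/20*pi_4
with normalization: pi_1 + pi_2 + pi_3 + pi_4 = 1.

Using the first 3 balance equations plus normalization, the linear system A*pi = b is:
  [-19/20, 9/20, 1/4, 7/20] . pi = 0
  [1/20, -7/10, 3/20, 1/10] . pi = 0
  [1/2, 1/10, -4/5, 2/5] . pi = 0
  [1, 1, 1, 1] . pi = 1

Solving yields:
  pi_1 = 29/114
  pi_2 = 221/1710
  pi_3 = 29/90
  pi_4 = 503/1710

Verification (pi * P):
  29/114*1/20 + 221/1710*9/20 + 29/90*1/4 + 503/1710*7/20 = 29/114 = pi_1  (ok)
  29/114*1/20 + 221/1710*3/10 + 29/90*3/20 + 503/1710*1/10 = 221/1710 = pi_2  (ok)
  29/114*1/2 + 221/1710*1/10 + 29/90*1/5 + 503/1710*2/5 = 29/90 = pi_3  (ok)
  29/114*2/5 + 221/1710*3/20 + 29/90*2/5 + 503/1710*3/20 = 503/1710 = pi_4  (ok)

Answer: 29/114 221/1710 29/90 503/1710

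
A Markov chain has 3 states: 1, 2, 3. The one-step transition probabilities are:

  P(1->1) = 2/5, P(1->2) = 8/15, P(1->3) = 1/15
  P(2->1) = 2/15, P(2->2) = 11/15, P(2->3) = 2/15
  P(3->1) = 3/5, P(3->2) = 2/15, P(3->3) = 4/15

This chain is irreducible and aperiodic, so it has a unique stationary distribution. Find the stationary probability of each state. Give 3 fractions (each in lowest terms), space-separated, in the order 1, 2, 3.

The stationary distribution satisfies pi = pi * P, i.e.:
  pi_1 = 2/5*pi_1 + 2/15*pi_2 + 3/5*pi_3
  pi_2 = 8/15*pi_1 + 11/15*pi_2 + 2/15*pi_3
  pi_3 = 1/15*pi_1 + 2/15*pi_2 + 4/15*pi_3
with normalization: pi_1 + pi_2 + pi_3 = 1.

Using the first 2 balance equations plus normalization, the linear system A*pi = b is:
  [-3/5, 2/15, 3/5] . pi = 0
  [8/15, -4/15, 2/15] . pi = 0
  [1, 1, 1] . pi = 1

Solving yields:
  pi_1 = 4/15
  pi_2 = 3/5
  pi_3 = 2/15

Verification (pi * P):
  4/15*2/5 + 3/5*2/15 + 2/15*3/5 = 4/15 = pi_1  (ok)
  4/15*8/15 + 3/5*11/15 + 2/15*2/15 = 3/5 = pi_2  (ok)
  4/15*1/15 + 3/5*2/15 + 2/15*4/15 = 2/15 = pi_3  (ok)

Answer: 4/15 3/5 2/15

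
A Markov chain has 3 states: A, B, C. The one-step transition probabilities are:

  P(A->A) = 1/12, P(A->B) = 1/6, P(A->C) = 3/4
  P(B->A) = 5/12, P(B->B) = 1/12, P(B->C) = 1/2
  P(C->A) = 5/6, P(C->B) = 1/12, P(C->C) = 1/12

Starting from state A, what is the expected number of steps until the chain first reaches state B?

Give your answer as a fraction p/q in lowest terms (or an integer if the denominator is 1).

Let h_i = expected steps to first reach B from state i.
Boundary: h_B = 0.
First-step equations for the other states:
  h_A = 1 + 1/12*h_A + 1/6*h_B + 3/4*h_C
  h_C = 1 + 5/6*h_A + 1/12*h_B + 1/12*h_C

Substituting h_B = 0 and rearranging gives the linear system (I - Q) h = 1:
  [11/12, -3/4] . (h_A, h_C) = 1
  [-5/6, 11/12] . (h_A, h_C) = 1

Solving yields:
  h_A = 240/31
  h_C = 252/31

Starting state is A, so the expected hitting time is h_A = 240/31.

Answer: 240/31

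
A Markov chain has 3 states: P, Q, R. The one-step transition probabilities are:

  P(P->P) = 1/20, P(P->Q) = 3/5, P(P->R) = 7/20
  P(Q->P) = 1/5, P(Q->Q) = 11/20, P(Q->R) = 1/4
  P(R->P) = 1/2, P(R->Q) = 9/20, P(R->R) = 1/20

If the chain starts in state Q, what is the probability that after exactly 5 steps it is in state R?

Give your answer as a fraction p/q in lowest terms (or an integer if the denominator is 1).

Computing P^5 by repeated multiplication:
P^1 =
  P: [1/20, 3/5, 7/20]
  Q: [1/5, 11/20, 1/4]
  R: [1/2, 9/20, 1/20]
P^2 =
  P: [119/400, 207/400, 37/200]
  Q: [49/200, 107/200, 11/50]
  R: [7/50, 57/100, 29/100]
P^3 =
  P: [1687/8000, 4371/8000, 971/4000]
  Q: [917/4000, 2161/4000, 461/2000]
  R: [133/500, 66/125, 103/500]
P^4 =
  P: [38591/160000, 85803/160000, 17803/80000]
  Q: [18781/80000, 43073/80000, 9073/40000]
  R: [2219/10000, 5427/10000, 1177/5000]
P^5 =
  P: [737863/3200000, 1727379/3200000, 367379/1600000]
  Q: [372533/1600000, 862489/1600000, 182489/800000]
  R: [47467/200000, 107511/200000, 22511/100000]

(P^5)[Q -> R] = 182489/800000

Answer: 182489/800000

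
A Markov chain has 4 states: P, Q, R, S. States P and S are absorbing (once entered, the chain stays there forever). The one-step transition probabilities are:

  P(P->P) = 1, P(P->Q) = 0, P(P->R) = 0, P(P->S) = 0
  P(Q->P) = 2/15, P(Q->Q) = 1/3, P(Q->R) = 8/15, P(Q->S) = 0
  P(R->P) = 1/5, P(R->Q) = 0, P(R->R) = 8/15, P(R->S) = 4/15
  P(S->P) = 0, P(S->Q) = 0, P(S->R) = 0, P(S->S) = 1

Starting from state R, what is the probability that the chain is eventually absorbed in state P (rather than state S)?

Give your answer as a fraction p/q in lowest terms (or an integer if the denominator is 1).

Let a_i = P(absorbed in P | start in state i).
Boundary conditions: a_P = 1, a_S = 0.
For each transient state i, a_i = sum_j P(i->j) * a_j:
  a_Q = 2/15*a_P + 1/3*a_Q + 8/15*a_R + 0*a_S
  a_R = 1/5*a_P + 0*a_Q + 8/15*a_R + 4/15*a_S

Substituting a_P = 1 and a_S = 0, rearrange to (I - Q) a = r where r[i] = P(i -> P):
  [2/3, -8/15] . (a_Q, a_R) = 2/15
  [0, 7/15] . (a_Q, a_R) = 1/5

Solving yields:
  a_Q = 19/35
  a_R = 3/7

Starting state is R, so the absorption probability is a_R = 3/7.

Answer: 3/7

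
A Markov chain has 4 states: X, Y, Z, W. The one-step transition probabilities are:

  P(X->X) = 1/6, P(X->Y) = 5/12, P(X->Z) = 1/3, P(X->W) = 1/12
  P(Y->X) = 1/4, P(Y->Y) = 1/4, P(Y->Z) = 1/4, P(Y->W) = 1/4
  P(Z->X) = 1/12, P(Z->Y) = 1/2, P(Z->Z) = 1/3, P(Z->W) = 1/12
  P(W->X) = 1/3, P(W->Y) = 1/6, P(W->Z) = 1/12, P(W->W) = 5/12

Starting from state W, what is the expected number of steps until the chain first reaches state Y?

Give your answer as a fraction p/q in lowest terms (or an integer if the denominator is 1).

Let h_i = expected steps to first reach Y from state i.
Boundary: h_Y = 0.
First-step equations for the other states:
  h_X = 1 + 1/6*h_X + 5/12*h_Y + 1/3*h_Z + 1/12*h_W
  h_Z = 1 + 1/12*h_X + 1/2*h_Y + 1/3*h_Z + 1/12*h_W
  h_W = 1 + 1/3*h_X + 1/6*h_Y + 1/12*h_Z + 5/12*h_W

Substituting h_Y = 0 and rearranging gives the linear system (I - Q) h = 1:
  [5/6, -1/3, -1/12] . (h_X, h_Z, h_W) = 1
  [-1/12, 2/3, -1/12] . (h_X, h_Z, h_W) = 1
  [-1/3, -1/12, 7/12] . (h_X, h_Z, h_W) = 1

Solving yields:
  h_X = 1152/473
  h_Z = 96/43
  h_W = 1620/473

Starting state is W, so the expected hitting time is h_W = 1620/473.

Answer: 1620/473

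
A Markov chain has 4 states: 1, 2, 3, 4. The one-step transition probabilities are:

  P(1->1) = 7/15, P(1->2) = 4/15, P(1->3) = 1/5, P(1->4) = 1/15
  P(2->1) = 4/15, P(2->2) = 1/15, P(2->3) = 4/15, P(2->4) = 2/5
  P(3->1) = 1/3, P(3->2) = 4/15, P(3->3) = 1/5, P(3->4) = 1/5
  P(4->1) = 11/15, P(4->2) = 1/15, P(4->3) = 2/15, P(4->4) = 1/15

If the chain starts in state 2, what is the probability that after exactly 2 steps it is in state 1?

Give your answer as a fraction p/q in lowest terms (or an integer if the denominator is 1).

Answer: 118/225

Derivation:
Computing P^2 by repeated multiplication:
P^1 =
  1: [7/15, 4/15, 1/5, 1/15]
  2: [4/15, 1/15, 4/15, 2/5]
  3: [1/3, 4/15, 1/5, 1/5]
  4: [11/15, 1/15, 2/15, 1/15]
P^2 =
  1: [91/225, 1/5, 16/75, 41/225]
  2: [118/225, 13/75, 8/45, 28/225]
  3: [11/25, 13/75, 46/225, 41/225]
  4: [34/75, 6/25, 1/5, 8/75]

(P^2)[2 -> 1] = 118/225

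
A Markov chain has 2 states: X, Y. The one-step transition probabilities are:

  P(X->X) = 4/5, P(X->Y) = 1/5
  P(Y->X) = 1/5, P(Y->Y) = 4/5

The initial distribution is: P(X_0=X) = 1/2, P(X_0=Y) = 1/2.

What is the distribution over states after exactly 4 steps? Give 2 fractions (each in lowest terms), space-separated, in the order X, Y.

Propagating the distribution step by step (d_{t+1} = d_t * P):
d_0 = (X=1/2, Y=1/2)
  d_1[X] = 1/2*4/5 + 1/2*1/5 = 1/2
  d_1[Y] = 1/2*1/5 + 1/2*4/5 = 1/2
d_1 = (X=1/2, Y=1/2)
  d_2[X] = 1/2*4/5 + 1/2*1/5 = 1/2
  d_2[Y] = 1/2*1/5 + 1/2*4/5 = 1/2
d_2 = (X=1/2, Y=1/2)
  d_3[X] = 1/2*4/5 + 1/2*1/5 = 1/2
  d_3[Y] = 1/2*1/5 + 1/2*4/5 = 1/2
d_3 = (X=1/2, Y=1/2)
  d_4[X] = 1/2*4/5 + 1/2*1/5 = 1/2
  d_4[Y] = 1/2*1/5 + 1/2*4/5 = 1/2
d_4 = (X=1/2, Y=1/2)

Answer: 1/2 1/2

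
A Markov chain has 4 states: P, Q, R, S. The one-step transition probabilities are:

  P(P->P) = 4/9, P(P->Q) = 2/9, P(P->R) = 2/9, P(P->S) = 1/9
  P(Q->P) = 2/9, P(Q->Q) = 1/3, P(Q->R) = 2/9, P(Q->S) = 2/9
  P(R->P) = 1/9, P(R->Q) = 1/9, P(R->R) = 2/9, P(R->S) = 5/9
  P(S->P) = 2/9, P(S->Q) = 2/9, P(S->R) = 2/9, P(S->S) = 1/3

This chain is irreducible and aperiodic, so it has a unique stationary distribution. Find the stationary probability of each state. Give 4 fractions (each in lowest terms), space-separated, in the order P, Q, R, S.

Answer: 16/63 2/9 2/9 19/63

Derivation:
The stationary distribution satisfies pi = pi * P, i.e.:
  pi_P = 4/9*pi_P + 2/9*pi_Q + 1/9*pi_R + 2/9*pi_S
  pi_Q = 2/9*pi_P + 1/3*pi_Q + 1/9*pi_R + 2/9*pi_S
  pi_R = 2/9*pi_P + 2/9*pi_Q + 2/9*pi_R + 2/9*pi_S
  pi_S = 1/9*pi_P + 2/9*pi_Q + 5/9*pi_R + 1/3*pi_S
with normalization: pi_P + pi_Q + pi_R + pi_S = 1.

Using the first 3 balance equations plus normalization, the linear system A*pi = b is:
  [-5/9, 2/9, 1/9, 2/9] . pi = 0
  [2/9, -2/3, 1/9, 2/9] . pi = 0
  [2/9, 2/9, -7/9, 2/9] . pi = 0
  [1, 1, 1, 1] . pi = 1

Solving yields:
  pi_P = 16/63
  pi_Q = 2/9
  pi_R = 2/9
  pi_S = 19/63

Verification (pi * P):
  16/63*4/9 + 2/9*2/9 + 2/9*1/9 + 19/63*2/9 = 16/63 = pi_P  (ok)
  16/63*2/9 + 2/9*1/3 + 2/9*1/9 + 19/63*2/9 = 2/9 = pi_Q  (ok)
  16/63*2/9 + 2/9*2/9 + 2/9*2/9 + 19/63*2/9 = 2/9 = pi_R  (ok)
  16/63*1/9 + 2/9*2/9 + 2/9*5/9 + 19/63*1/3 = 19/63 = pi_S  (ok)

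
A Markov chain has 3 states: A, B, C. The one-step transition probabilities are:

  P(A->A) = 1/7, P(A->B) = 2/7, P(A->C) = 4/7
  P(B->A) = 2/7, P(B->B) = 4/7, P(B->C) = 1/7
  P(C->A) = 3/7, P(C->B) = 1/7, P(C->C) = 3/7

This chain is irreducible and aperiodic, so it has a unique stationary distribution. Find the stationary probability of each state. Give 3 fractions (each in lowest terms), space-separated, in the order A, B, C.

Answer: 11/37 12/37 14/37

Derivation:
The stationary distribution satisfies pi = pi * P, i.e.:
  pi_A = 1/7*pi_A + 2/7*pi_B + 3/7*pi_C
  pi_B = 2/7*pi_A + 4/7*pi_B + 1/7*pi_C
  pi_C = 4/7*pi_A + 1/7*pi_B + 3/7*pi_C
with normalization: pi_A + pi_B + pi_C = 1.

Using the first 2 balance equations plus normalization, the linear system A*pi = b is:
  [-6/7, 2/7, 3/7] . pi = 0
  [2/7, -3/7, 1/7] . pi = 0
  [1, 1, 1] . pi = 1

Solving yields:
  pi_A = 11/37
  pi_B = 12/37
  pi_C = 14/37

Verification (pi * P):
  11/37*1/7 + 12/37*2/7 + 14/37*3/7 = 11/37 = pi_A  (ok)
  11/37*2/7 + 12/37*4/7 + 14/37*1/7 = 12/37 = pi_B  (ok)
  11/37*4/7 + 12/37*1/7 + 14/37*3/7 = 14/37 = pi_C  (ok)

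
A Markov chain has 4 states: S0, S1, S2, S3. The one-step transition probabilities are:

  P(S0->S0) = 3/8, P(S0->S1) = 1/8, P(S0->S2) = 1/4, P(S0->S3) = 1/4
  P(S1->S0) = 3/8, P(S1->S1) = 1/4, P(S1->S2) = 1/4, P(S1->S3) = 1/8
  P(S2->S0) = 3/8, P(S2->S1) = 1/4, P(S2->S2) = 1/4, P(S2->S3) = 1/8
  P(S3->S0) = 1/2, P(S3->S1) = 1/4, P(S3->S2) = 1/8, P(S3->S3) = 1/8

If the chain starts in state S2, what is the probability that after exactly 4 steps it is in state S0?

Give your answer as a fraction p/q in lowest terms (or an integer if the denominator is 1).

Answer: 1625/4096

Derivation:
Computing P^4 by repeated multiplication:
P^1 =
  S0: [3/8, 1/8, 1/4, 1/4]
  S1: [3/8, 1/4, 1/4, 1/8]
  S2: [3/8, 1/4, 1/4, 1/8]
  S3: [1/2, 1/4, 1/8, 1/8]
P^2 =
  S0: [13/32, 13/64, 7/32, 11/64]
  S1: [25/64, 13/64, 15/64, 11/64]
  S2: [25/64, 13/64, 15/64, 11/64]
  S3: [25/64, 3/16, 15/64, 3/16]
P^3 =
  S0: [203/512, 51/256, 117/512, 45/256]
  S1: [203/512, 103/512, 117/512, 89/512]
  S2: [203/512, 103/512, 117/512, 89/512]
  S3: [51/128, 103/512, 29/128, 89/512]
P^4 =
  S0: [813/2048, 821/4096, 467/2048, 715/4096]
  S1: [1625/4096, 821/4096, 935/4096, 715/4096]
  S2: [1625/4096, 821/4096, 935/4096, 715/4096]
  S3: [1625/4096, 205/1024, 935/4096, 179/1024]

(P^4)[S2 -> S0] = 1625/4096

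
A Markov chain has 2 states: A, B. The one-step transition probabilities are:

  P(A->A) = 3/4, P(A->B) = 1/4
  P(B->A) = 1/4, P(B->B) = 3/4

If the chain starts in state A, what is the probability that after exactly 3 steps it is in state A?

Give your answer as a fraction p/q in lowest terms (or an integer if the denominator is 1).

Answer: 9/16

Derivation:
Computing P^3 by repeated multiplication:
P^1 =
  A: [3/4, 1/4]
  B: [1/4, 3/4]
P^2 =
  A: [5/8, 3/8]
  B: [3/8, 5/8]
P^3 =
  A: [9/16, 7/16]
  B: [7/16, 9/16]

(P^3)[A -> A] = 9/16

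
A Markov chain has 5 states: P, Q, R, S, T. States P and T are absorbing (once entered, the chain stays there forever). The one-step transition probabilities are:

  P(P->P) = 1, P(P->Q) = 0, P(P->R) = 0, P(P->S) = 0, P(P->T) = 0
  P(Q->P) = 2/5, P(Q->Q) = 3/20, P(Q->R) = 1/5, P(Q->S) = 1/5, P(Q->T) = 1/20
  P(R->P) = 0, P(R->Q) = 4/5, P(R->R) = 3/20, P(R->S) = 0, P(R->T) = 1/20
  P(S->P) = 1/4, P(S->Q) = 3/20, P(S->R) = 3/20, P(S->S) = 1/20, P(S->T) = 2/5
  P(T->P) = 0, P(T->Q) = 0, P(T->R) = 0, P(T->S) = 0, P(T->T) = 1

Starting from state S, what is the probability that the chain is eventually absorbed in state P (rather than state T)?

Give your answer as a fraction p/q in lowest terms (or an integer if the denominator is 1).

Answer: 213/431

Derivation:
Let a_i = P(absorbed in P | start in state i).
Boundary conditions: a_P = 1, a_T = 0.
For each transient state i, a_i = sum_j P(i->j) * a_j:
  a_Q = 2/5*a_P + 3/20*a_Q + 1/5*a_R + 1/5*a_S + 1/20*a_T
  a_R = 0*a_P + 4/5*a_Q + 3/20*a_R + 0*a_S + 1/20*a_T
  a_S = 1/4*a_P + 3/20*a_Q + 3/20*a_R + 1/20*a_S + 2/5*a_T

Substituting a_P = 1 and a_T = 0, rearrange to (I - Q) a = r where r[i] = P(i -> P):
  [17/20, -1/5, -1/5] . (a_Q, a_R, a_S) = 2/5
  [-4/5, 17/20, 0] . (a_Q, a_R, a_S) = 0
  [-3/20, -3/20, 19/20] . (a_Q, a_R, a_S) = 1/4

Solving yields:
  a_Q = 2924/3879
  a_R = 2752/3879
  a_S = 213/431

Starting state is S, so the absorption probability is a_S = 213/431.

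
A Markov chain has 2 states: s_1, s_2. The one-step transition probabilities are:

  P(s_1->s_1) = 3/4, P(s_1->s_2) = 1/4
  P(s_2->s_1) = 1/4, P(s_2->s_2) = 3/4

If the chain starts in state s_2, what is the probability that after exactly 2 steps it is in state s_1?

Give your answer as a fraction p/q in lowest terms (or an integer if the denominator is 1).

Computing P^2 by repeated multiplication:
P^1 =
  s_1: [3/4, 1/4]
  s_2: [1/4, 3/4]
P^2 =
  s_1: [5/8, 3/8]
  s_2: [3/8, 5/8]

(P^2)[s_2 -> s_1] = 3/8

Answer: 3/8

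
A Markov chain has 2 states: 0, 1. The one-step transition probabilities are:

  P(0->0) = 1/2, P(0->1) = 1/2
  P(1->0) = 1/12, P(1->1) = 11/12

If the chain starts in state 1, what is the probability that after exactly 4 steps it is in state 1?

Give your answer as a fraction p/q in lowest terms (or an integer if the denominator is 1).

Answer: 17863/20736

Derivation:
Computing P^4 by repeated multiplication:
P^1 =
  0: [1/2, 1/2]
  1: [1/12, 11/12]
P^2 =
  0: [7/24, 17/24]
  1: [17/144, 127/144]
P^3 =
  0: [59/288, 229/288]
  1: [229/1728, 1499/1728]
P^4 =
  0: [583/3456, 2873/3456]
  1: [2873/20736, 17863/20736]

(P^4)[1 -> 1] = 17863/20736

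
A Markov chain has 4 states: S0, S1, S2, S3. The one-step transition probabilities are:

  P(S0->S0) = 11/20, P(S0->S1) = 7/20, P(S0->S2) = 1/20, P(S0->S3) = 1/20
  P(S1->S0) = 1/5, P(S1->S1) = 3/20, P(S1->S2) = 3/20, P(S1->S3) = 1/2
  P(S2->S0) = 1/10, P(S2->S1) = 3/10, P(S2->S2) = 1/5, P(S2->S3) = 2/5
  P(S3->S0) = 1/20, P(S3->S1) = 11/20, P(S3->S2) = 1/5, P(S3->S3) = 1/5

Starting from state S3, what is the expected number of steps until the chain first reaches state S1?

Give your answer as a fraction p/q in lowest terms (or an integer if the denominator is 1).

Answer: 1015/488

Derivation:
Let h_i = expected steps to first reach S1 from state i.
Boundary: h_S1 = 0.
First-step equations for the other states:
  h_S0 = 1 + 11/20*h_S0 + 7/20*h_S1 + 1/20*h_S2 + 1/20*h_S3
  h_S2 = 1 + 1/10*h_S0 + 3/10*h_S1 + 1/5*h_S2 + 2/5*h_S3
  h_S3 = 1 + 1/20*h_S0 + 11/20*h_S1 + 1/5*h_S2 + 1/5*h_S3

Substituting h_S1 = 0 and rearranging gives the linear system (I - Q) h = 1:
  [9/20, -1/20, -1/20] . (h_S0, h_S2, h_S3) = 1
  [-1/10, 4/5, -2/5] . (h_S0, h_S2, h_S3) = 1
  [-1/20, -1/5, 4/5] . (h_S0, h_S2, h_S3) = 1

Solving yields:
  h_S0 = 335/122
  h_S2 = 1285/488
  h_S3 = 1015/488

Starting state is S3, so the expected hitting time is h_S3 = 1015/488.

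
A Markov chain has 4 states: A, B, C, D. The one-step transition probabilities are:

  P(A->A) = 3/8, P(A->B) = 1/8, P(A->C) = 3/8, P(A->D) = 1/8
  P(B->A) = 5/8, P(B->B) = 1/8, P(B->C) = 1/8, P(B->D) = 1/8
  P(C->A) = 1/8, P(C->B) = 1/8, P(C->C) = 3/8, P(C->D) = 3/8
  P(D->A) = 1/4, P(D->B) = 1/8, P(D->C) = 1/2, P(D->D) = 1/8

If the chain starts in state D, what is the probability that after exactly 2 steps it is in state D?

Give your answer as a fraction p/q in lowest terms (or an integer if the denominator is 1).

Answer: 1/4

Derivation:
Computing P^2 by repeated multiplication:
P^1 =
  A: [3/8, 1/8, 3/8, 1/8]
  B: [5/8, 1/8, 1/8, 1/8]
  C: [1/8, 1/8, 3/8, 3/8]
  D: [1/4, 1/8, 1/2, 1/8]
P^2 =
  A: [19/64, 1/8, 23/64, 7/32]
  B: [23/64, 1/8, 23/64, 5/32]
  C: [17/64, 1/8, 25/64, 7/32]
  D: [17/64, 1/8, 23/64, 1/4]

(P^2)[D -> D] = 1/4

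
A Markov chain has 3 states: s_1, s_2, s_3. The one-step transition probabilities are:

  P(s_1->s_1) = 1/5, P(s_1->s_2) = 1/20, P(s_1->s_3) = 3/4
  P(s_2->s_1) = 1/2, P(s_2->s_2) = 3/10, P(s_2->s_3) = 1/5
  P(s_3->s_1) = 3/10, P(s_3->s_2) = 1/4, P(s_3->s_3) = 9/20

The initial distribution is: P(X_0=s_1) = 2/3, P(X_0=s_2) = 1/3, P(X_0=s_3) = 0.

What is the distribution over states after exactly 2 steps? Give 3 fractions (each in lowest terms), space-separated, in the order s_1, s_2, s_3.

Propagating the distribution step by step (d_{t+1} = d_t * P):
d_0 = (s_1=2/3, s_2=1/3, s_3=0)
  d_1[s_1] = 2/3*1/5 + 1/3*1/2 + 0*3/10 = 3/10
  d_1[s_2] = 2/3*1/20 + 1/3*3/10 + 0*1/4 = 2/15
  d_1[s_3] = 2/3*3/4 + 1/3*1/5 + 0*9/20 = 17/30
d_1 = (s_1=3/10, s_2=2/15, s_3=17/30)
  d_2[s_1] = 3/10*1/5 + 2/15*1/2 + 17/30*3/10 = 89/300
  d_2[s_2] = 3/10*1/20 + 2/15*3/10 + 17/30*1/4 = 59/300
  d_2[s_3] = 3/10*3/4 + 2/15*1/5 + 17/30*9/20 = 38/75
d_2 = (s_1=89/300, s_2=59/300, s_3=38/75)

Answer: 89/300 59/300 38/75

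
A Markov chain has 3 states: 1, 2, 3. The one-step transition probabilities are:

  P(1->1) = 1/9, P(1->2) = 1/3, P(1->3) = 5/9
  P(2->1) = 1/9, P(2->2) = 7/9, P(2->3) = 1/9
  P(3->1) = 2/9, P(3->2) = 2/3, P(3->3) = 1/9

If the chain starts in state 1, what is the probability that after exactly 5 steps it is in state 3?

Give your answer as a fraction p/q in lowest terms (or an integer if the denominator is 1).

Computing P^5 by repeated multiplication:
P^1 =
  1: [1/9, 1/3, 5/9]
  2: [1/9, 7/9, 1/9]
  3: [2/9, 2/3, 1/9]
P^2 =
  1: [14/81, 2/3, 13/81]
  2: [10/81, 58/81, 13/81]
  3: [10/81, 2/3, 17/81]
P^3 =
  1: [94/729, 166/243, 137/729]
  2: [94/729, 514/729, 121/729]
  3: [98/729, 170/243, 121/729]
P^4 =
  1: [866/6561, 170/243, 1105/6561]
  2: [850/6561, 4606/6561, 1105/6561]
  3: [850/6561, 170/243, 1121/6561]
P^5 =
  1: [7666/59049, 13786/19683, 10025/59049]
  2: [7666/59049, 41422/59049, 9961/59049]
  3: [7682/59049, 13802/19683, 9961/59049]

(P^5)[1 -> 3] = 10025/59049

Answer: 10025/59049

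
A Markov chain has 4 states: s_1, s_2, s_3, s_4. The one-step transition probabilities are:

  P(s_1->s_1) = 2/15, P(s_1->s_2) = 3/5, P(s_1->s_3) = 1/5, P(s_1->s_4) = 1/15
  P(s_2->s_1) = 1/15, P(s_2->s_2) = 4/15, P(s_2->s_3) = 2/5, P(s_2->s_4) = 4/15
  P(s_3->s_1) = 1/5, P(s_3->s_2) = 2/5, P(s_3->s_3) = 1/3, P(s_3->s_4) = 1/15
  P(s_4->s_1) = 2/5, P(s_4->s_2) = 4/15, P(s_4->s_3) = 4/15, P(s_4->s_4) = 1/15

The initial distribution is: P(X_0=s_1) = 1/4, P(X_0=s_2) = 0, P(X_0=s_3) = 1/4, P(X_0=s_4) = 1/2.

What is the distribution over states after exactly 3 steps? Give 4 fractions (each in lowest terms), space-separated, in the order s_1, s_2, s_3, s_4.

Answer: 187/1125 107/300 149/450 73/500

Derivation:
Propagating the distribution step by step (d_{t+1} = d_t * P):
d_0 = (s_1=1/4, s_2=0, s_3=1/4, s_4=1/2)
  d_1[s_1] = 1/4*2/15 + 0*1/15 + 1/4*1/5 + 1/2*2/5 = 17/60
  d_1[s_2] = 1/4*3/5 + 0*4/15 + 1/4*2/5 + 1/2*4/15 = 23/60
  d_1[s_3] = 1/4*1/5 + 0*2/5 + 1/4*1/3 + 1/2*4/15 = 4/15
  d_1[s_4] = 1/4*1/15 + 0*4/15 + 1/4*1/15 + 1/2*1/15 = 1/15
d_1 = (s_1=17/60, s_2=23/60, s_3=4/15, s_4=1/15)
  d_2[s_1] = 17/60*2/15 + 23/60*1/15 + 4/15*1/5 + 1/15*2/5 = 43/300
  d_2[s_2] = 17/60*3/5 + 23/60*4/15 + 4/15*2/5 + 1/15*4/15 = 119/300
  d_2[s_3] = 17/60*1/5 + 23/60*2/5 + 4/15*1/3 + 1/15*4/15 = 19/60
  d_2[s_4] = 17/60*1/15 + 23/60*4/15 + 4/15*1/15 + 1/15*1/15 = 43/300
d_2 = (s_1=43/300, s_2=119/300, s_3=19/60, s_4=43/300)
  d_3[s_1] = 43/300*2/15 + 119/300*1/15 + 19/60*1/5 + 43/300*2/5 = 187/1125
  d_3[s_2] = 43/300*3/5 + 119/300*4/15 + 19/60*2/5 + 43/300*4/15 = 107/300
  d_3[s_3] = 43/300*1/5 + 119/300*2/5 + 19/60*1/3 + 43/300*4/15 = 149/450
  d_3[s_4] = 43/300*1/15 + 119/300*4/15 + 19/60*1/15 + 43/300*1/15 = 73/500
d_3 = (s_1=187/1125, s_2=107/300, s_3=149/450, s_4=73/500)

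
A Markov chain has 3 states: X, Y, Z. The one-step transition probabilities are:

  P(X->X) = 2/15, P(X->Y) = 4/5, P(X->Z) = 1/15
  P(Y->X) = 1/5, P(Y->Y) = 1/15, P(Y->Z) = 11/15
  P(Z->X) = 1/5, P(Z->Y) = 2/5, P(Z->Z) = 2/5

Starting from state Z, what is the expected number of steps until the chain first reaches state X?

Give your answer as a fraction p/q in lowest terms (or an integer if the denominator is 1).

Answer: 5

Derivation:
Let h_i = expected steps to first reach X from state i.
Boundary: h_X = 0.
First-step equations for the other states:
  h_Y = 1 + 1/5*h_X + 1/15*h_Y + 11/15*h_Z
  h_Z = 1 + 1/5*h_X + 2/5*h_Y + 2/5*h_Z

Substituting h_X = 0 and rearranging gives the linear system (I - Q) h = 1:
  [14/15, -11/15] . (h_Y, h_Z) = 1
  [-2/5, 3/5] . (h_Y, h_Z) = 1

Solving yields:
  h_Y = 5
  h_Z = 5

Starting state is Z, so the expected hitting time is h_Z = 5.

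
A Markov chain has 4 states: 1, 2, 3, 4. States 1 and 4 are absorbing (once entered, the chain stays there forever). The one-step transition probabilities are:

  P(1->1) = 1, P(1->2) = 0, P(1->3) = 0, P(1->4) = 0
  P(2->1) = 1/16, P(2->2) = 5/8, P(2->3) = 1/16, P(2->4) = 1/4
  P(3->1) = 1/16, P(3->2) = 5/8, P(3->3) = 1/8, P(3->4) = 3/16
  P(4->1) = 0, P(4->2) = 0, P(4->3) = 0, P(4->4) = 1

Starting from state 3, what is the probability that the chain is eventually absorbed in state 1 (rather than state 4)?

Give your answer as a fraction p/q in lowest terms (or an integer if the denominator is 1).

Answer: 8/37

Derivation:
Let a_i = P(absorbed in 1 | start in state i).
Boundary conditions: a_1 = 1, a_4 = 0.
For each transient state i, a_i = sum_j P(i->j) * a_j:
  a_2 = 1/16*a_1 + 5/8*a_2 + 1/16*a_3 + 1/4*a_4
  a_3 = 1/16*a_1 + 5/8*a_2 + 1/8*a_3 + 3/16*a_4

Substituting a_1 = 1 and a_4 = 0, rearrange to (I - Q) a = r where r[i] = P(i -> 1):
  [3/8, -1/16] . (a_2, a_3) = 1/16
  [-5/8, 7/8] . (a_2, a_3) = 1/16

Solving yields:
  a_2 = 15/74
  a_3 = 8/37

Starting state is 3, so the absorption probability is a_3 = 8/37.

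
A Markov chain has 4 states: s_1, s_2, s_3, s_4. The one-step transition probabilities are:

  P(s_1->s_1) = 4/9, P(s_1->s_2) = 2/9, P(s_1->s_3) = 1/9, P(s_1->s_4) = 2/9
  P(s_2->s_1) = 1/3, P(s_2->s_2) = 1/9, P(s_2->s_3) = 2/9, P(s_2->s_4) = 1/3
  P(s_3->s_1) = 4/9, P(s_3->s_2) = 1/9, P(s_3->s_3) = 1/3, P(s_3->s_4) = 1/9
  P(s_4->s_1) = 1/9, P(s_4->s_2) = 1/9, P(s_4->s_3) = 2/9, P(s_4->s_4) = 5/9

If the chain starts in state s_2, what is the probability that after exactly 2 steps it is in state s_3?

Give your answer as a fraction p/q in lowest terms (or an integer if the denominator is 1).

Computing P^2 by repeated multiplication:
P^1 =
  s_1: [4/9, 2/9, 1/9, 2/9]
  s_2: [1/3, 1/9, 2/9, 1/3]
  s_3: [4/9, 1/9, 1/3, 1/9]
  s_4: [1/9, 1/9, 2/9, 5/9]
P^2 =
  s_1: [28/81, 13/81, 5/27, 25/81]
  s_2: [26/81, 4/27, 17/81, 26/81]
  s_3: [32/81, 13/81, 17/81, 19/81]
  s_4: [20/81, 10/81, 19/81, 32/81]

(P^2)[s_2 -> s_3] = 17/81

Answer: 17/81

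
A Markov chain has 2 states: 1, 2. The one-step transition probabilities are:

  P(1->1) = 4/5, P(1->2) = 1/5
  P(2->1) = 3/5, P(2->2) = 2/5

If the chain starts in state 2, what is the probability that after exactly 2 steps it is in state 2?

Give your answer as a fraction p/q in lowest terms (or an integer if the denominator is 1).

Answer: 7/25

Derivation:
Computing P^2 by repeated multiplication:
P^1 =
  1: [4/5, 1/5]
  2: [3/5, 2/5]
P^2 =
  1: [19/25, 6/25]
  2: [18/25, 7/25]

(P^2)[2 -> 2] = 7/25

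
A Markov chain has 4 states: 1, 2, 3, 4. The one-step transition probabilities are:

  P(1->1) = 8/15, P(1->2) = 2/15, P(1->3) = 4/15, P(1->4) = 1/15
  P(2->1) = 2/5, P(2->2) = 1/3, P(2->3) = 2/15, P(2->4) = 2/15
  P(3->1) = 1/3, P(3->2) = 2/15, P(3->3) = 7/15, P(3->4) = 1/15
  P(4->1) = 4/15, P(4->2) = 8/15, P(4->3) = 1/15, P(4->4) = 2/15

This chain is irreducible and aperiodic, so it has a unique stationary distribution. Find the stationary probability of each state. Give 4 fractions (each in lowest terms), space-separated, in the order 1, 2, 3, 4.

Answer: 415/972 17/81 269/972 7/81

Derivation:
The stationary distribution satisfies pi = pi * P, i.e.:
  pi_1 = 8/15*pi_1 + 2/5*pi_2 + 1/3*pi_3 + 4/15*pi_4
  pi_2 = 2/15*pi_1 + 1/3*pi_2 + 2/15*pi_3 + 8/15*pi_4
  pi_3 = 4/15*pi_1 + 2/15*pi_2 + 7/15*pi_3 + 1/15*pi_4
  pi_4 = 1/15*pi_1 + 2/15*pi_2 + 1/15*pi_3 + 2/15*pi_4
with normalization: pi_1 + pi_2 + pi_3 + pi_4 = 1.

Using the first 3 balance equations plus normalization, the linear system A*pi = b is:
  [-7/15, 2/5, 1/3, 4/15] . pi = 0
  [2/15, -2/3, 2/15, 8/15] . pi = 0
  [4/15, 2/15, -8/15, 1/15] . pi = 0
  [1, 1, 1, 1] . pi = 1

Solving yields:
  pi_1 = 415/972
  pi_2 = 17/81
  pi_3 = 269/972
  pi_4 = 7/81

Verification (pi * P):
  415/972*8/15 + 17/81*2/5 + 269/972*1/3 + 7/81*4/15 = 415/972 = pi_1  (ok)
  415/972*2/15 + 17/81*1/3 + 269/972*2/15 + 7/81*8/15 = 17/81 = pi_2  (ok)
  415/972*4/15 + 17/81*2/15 + 269/972*7/15 + 7/81*1/15 = 269/972 = pi_3  (ok)
  415/972*1/15 + 17/81*2/15 + 269/972*1/15 + 7/81*2/15 = 7/81 = pi_4  (ok)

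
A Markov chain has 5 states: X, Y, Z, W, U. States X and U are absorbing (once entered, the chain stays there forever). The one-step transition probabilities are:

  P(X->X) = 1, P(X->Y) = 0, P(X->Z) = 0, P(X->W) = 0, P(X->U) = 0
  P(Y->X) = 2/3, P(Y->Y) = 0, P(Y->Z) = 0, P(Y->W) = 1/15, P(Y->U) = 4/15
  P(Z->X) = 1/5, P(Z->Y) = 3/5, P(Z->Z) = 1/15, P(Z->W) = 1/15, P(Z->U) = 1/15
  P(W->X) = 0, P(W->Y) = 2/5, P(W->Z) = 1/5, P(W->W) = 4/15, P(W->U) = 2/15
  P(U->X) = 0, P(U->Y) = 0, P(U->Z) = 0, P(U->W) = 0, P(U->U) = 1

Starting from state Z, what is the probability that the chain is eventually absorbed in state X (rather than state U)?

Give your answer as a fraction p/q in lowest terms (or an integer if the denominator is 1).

Answer: 509/718

Derivation:
Let a_i = P(absorbed in X | start in state i).
Boundary conditions: a_X = 1, a_U = 0.
For each transient state i, a_i = sum_j P(i->j) * a_j:
  a_Y = 2/3*a_X + 0*a_Y + 0*a_Z + 1/15*a_W + 4/15*a_U
  a_Z = 1/5*a_X + 3/5*a_Y + 1/15*a_Z + 1/15*a_W + 1/15*a_U
  a_W = 0*a_X + 2/5*a_Y + 1/5*a_Z + 4/15*a_W + 2/15*a_U

Substituting a_X = 1 and a_U = 0, rearrange to (I - Q) a = r where r[i] = P(i -> X):
  [1, 0, -1/15] . (a_Y, a_Z, a_W) = 2/3
  [-3/5, 14/15, -1/15] . (a_Y, a_Z, a_W) = 1/5
  [-2/5, -1/5, 11/15] . (a_Y, a_Z, a_W) = 0

Solving yields:
  a_Y = 1519/2154
  a_Z = 509/718
  a_W = 415/718

Starting state is Z, so the absorption probability is a_Z = 509/718.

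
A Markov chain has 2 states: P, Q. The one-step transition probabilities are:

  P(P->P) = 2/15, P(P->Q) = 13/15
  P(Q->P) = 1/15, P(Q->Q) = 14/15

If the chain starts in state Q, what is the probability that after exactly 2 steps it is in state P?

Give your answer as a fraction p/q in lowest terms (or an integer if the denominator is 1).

Answer: 16/225

Derivation:
Computing P^2 by repeated multiplication:
P^1 =
  P: [2/15, 13/15]
  Q: [1/15, 14/15]
P^2 =
  P: [17/225, 208/225]
  Q: [16/225, 209/225]

(P^2)[Q -> P] = 16/225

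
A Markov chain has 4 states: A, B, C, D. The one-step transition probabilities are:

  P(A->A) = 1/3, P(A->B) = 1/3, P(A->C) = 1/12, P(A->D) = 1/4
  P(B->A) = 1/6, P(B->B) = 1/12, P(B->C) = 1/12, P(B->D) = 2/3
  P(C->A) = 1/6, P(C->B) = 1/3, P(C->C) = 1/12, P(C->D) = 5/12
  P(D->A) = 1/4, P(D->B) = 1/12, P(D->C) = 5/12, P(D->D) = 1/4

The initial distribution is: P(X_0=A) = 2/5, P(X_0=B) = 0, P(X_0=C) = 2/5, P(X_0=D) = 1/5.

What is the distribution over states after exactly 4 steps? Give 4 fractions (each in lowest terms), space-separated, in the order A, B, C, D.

Answer: 12247/51840 6793/34560 1313/6480 37799/103680

Derivation:
Propagating the distribution step by step (d_{t+1} = d_t * P):
d_0 = (A=2/5, B=0, C=2/5, D=1/5)
  d_1[A] = 2/5*1/3 + 0*1/6 + 2/5*1/6 + 1/5*1/4 = 1/4
  d_1[B] = 2/5*1/3 + 0*1/12 + 2/5*1/3 + 1/5*1/12 = 17/60
  d_1[C] = 2/5*1/12 + 0*1/12 + 2/5*1/12 + 1/5*5/12 = 3/20
  d_1[D] = 2/5*1/4 + 0*2/3 + 2/5*5/12 + 1/5*1/4 = 19/60
d_1 = (A=1/4, B=17/60, C=3/20, D=19/60)
  d_2[A] = 1/4*1/3 + 17/60*1/6 + 3/20*1/6 + 19/60*1/4 = 169/720
  d_2[B] = 1/4*1/3 + 17/60*1/12 + 3/20*1/3 + 19/60*1/12 = 11/60
  d_2[C] = 1/4*1/12 + 17/60*1/12 + 3/20*1/12 + 19/60*5/12 = 17/90
  d_2[D] = 1/4*1/4 + 17/60*2/3 + 3/20*5/12 + 19/60*1/4 = 283/720
d_2 = (A=169/720, B=11/60, C=17/90, D=283/720)
  d_3[A] = 169/720*1/3 + 11/60*1/6 + 17/90*1/6 + 283/720*1/4 = 229/960
  d_3[B] = 169/720*1/3 + 11/60*1/12 + 17/90*1/3 + 283/720*1/12 = 109/576
  d_3[C] = 169/720*1/12 + 11/60*1/12 + 17/90*1/12 + 283/720*5/12 = 463/2160
  d_3[D] = 169/720*1/4 + 11/60*2/3 + 17/90*5/12 + 283/720*1/4 = 773/2160
d_3 = (A=229/960, B=109/576, C=463/2160, D=773/2160)
  d_4[A] = 229/960*1/3 + 109/576*1/6 + 463/2160*1/6 + 773/2160*1/4 = 12247/51840
  d_4[B] = 229/960*1/3 + 109/576*1/12 + 463/2160*1/3 + 773/2160*1/12 = 6793/34560
  d_4[C] = 229/960*1/12 + 109/576*1/12 + 463/2160*1/12 + 773/2160*5/12 = 1313/6480
  d_4[D] = 229/960*1/4 + 109/576*2/3 + 463/2160*5/12 + 773/2160*1/4 = 37799/103680
d_4 = (A=12247/51840, B=6793/34560, C=1313/6480, D=37799/103680)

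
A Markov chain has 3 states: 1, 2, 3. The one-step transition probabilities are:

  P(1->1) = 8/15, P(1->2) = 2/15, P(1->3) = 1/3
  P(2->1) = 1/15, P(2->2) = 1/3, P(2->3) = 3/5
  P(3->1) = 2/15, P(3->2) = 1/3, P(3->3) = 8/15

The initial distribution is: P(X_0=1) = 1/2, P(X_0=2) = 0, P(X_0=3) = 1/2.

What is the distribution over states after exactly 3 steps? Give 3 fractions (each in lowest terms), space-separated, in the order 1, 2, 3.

Propagating the distribution step by step (d_{t+1} = d_t * P):
d_0 = (1=1/2, 2=0, 3=1/2)
  d_1[1] = 1/2*8/15 + 0*1/15 + 1/2*2/15 = 1/3
  d_1[2] = 1/2*2/15 + 0*1/3 + 1/2*1/3 = 7/30
  d_1[3] = 1/2*1/3 + 0*3/5 + 1/2*8/15 = 13/30
d_1 = (1=1/3, 2=7/30, 3=13/30)
  d_2[1] = 1/3*8/15 + 7/30*1/15 + 13/30*2/15 = 113/450
  d_2[2] = 1/3*2/15 + 7/30*1/3 + 13/30*1/3 = 4/15
  d_2[3] = 1/3*1/3 + 7/30*3/5 + 13/30*8/15 = 217/450
d_2 = (1=113/450, 2=4/15, 3=217/450)
  d_3[1] = 113/450*8/15 + 4/15*1/15 + 217/450*2/15 = 27/125
  d_3[2] = 113/450*2/15 + 4/15*1/3 + 217/450*1/3 = 637/2250
  d_3[3] = 113/450*1/3 + 4/15*3/5 + 217/450*8/15 = 1127/2250
d_3 = (1=27/125, 2=637/2250, 3=1127/2250)

Answer: 27/125 637/2250 1127/2250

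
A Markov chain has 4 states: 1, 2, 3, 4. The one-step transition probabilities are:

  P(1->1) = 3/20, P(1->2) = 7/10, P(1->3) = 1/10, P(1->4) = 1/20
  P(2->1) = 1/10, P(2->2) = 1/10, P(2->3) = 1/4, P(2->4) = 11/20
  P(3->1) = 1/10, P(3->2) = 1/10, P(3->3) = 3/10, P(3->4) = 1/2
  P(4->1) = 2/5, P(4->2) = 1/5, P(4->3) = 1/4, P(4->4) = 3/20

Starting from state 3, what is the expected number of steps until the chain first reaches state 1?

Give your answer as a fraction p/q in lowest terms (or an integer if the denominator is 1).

Let h_i = expected steps to first reach 1 from state i.
Boundary: h_1 = 0.
First-step equations for the other states:
  h_2 = 1 + 1/10*h_1 + 1/10*h_2 + 1/4*h_3 + 11/20*h_4
  h_3 = 1 + 1/10*h_1 + 1/10*h_2 + 3/10*h_3 + 1/2*h_4
  h_4 = 1 + 2/5*h_1 + 1/5*h_2 + 1/4*h_3 + 3/20*h_4

Substituting h_1 = 0 and rearranging gives the linear system (I - Q) h = 1:
  [9/10, -1/4, -11/20] . (h_2, h_3, h_4) = 1
  [-1/10, 7/10, -1/2] . (h_2, h_3, h_4) = 1
  [-1/5, -1/4, 17/20] . (h_2, h_3, h_4) = 1

Solving yields:
  h_2 = 665/143
  h_3 = 1345/286
  h_4 = 95/26

Starting state is 3, so the expected hitting time is h_3 = 1345/286.

Answer: 1345/286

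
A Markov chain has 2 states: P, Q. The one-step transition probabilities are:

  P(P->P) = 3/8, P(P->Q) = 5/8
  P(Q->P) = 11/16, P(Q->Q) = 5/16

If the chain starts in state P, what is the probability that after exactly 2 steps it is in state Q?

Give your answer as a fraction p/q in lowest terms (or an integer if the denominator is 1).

Answer: 55/128

Derivation:
Computing P^2 by repeated multiplication:
P^1 =
  P: [3/8, 5/8]
  Q: [11/16, 5/16]
P^2 =
  P: [73/128, 55/128]
  Q: [121/256, 135/256]

(P^2)[P -> Q] = 55/128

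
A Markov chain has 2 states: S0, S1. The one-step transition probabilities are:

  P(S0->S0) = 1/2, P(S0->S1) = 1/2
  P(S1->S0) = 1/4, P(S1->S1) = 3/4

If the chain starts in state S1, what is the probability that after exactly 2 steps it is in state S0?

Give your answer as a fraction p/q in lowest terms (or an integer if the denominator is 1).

Answer: 5/16

Derivation:
Computing P^2 by repeated multiplication:
P^1 =
  S0: [1/2, 1/2]
  S1: [1/4, 3/4]
P^2 =
  S0: [3/8, 5/8]
  S1: [5/16, 11/16]

(P^2)[S1 -> S0] = 5/16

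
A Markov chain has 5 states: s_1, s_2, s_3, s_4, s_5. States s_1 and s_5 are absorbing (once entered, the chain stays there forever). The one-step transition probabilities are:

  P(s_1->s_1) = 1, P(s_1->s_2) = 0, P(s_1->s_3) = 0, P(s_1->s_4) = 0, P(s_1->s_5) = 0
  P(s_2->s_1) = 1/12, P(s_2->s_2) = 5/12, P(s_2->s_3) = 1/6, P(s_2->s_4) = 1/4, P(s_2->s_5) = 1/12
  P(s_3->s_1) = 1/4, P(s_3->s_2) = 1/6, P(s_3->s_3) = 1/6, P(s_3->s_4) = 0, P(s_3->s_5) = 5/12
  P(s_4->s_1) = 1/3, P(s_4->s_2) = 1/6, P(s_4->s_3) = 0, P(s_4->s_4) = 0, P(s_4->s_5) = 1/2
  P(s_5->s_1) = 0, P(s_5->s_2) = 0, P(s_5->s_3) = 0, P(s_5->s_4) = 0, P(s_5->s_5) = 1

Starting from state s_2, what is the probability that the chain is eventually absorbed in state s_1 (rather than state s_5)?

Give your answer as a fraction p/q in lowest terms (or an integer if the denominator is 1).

Answer: 26/61

Derivation:
Let a_i = P(absorbed in s_1 | start in state i).
Boundary conditions: a_s_1 = 1, a_s_5 = 0.
For each transient state i, a_i = sum_j P(i->j) * a_j:
  a_s_2 = 1/12*a_s_1 + 5/12*a_s_2 + 1/6*a_s_3 + 1/4*a_s_4 + 1/12*a_s_5
  a_s_3 = 1/4*a_s_1 + 1/6*a_s_2 + 1/6*a_s_3 + 0*a_s_4 + 5/12*a_s_5
  a_s_4 = 1/3*a_s_1 + 1/6*a_s_2 + 0*a_s_3 + 0*a_s_4 + 1/2*a_s_5

Substituting a_s_1 = 1 and a_s_5 = 0, rearrange to (I - Q) a = r where r[i] = P(i -> s_1):
  [7/12, -1/6, -1/4] . (a_s_2, a_s_3, a_s_4) = 1/12
  [-1/6, 5/6, 0] . (a_s_2, a_s_3, a_s_4) = 1/4
  [-1/6, 0, 1] . (a_s_2, a_s_3, a_s_4) = 1/3

Solving yields:
  a_s_2 = 26/61
  a_s_3 = 47/122
  a_s_4 = 74/183

Starting state is s_2, so the absorption probability is a_s_2 = 26/61.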